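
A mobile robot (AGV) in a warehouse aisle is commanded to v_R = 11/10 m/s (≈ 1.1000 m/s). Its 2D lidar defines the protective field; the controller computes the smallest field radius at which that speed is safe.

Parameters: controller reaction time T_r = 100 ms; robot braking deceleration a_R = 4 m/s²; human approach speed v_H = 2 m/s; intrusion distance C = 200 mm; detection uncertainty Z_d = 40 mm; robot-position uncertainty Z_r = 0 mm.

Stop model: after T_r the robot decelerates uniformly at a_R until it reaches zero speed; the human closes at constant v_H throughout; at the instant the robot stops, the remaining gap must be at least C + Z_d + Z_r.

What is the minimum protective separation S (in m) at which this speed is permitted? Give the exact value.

S_min = 1001/800 m = 1.2512 m

braking lasts T_s = (11/10)/4 = 0.2750 s
robot in T_r: 1.1000·0.1000 = 0.1100 m
robot covers 1.1000·0.2750 − ½·4.0000·0.2750² = 0.1512 m while stopping
human over T_r+T_s: 2.0000·(0.1000+0.2750) = 0.7500 m
residual clearance needed = 0.2000+0.0400+0.0000 = 0.2400 m
S_min ≈ 0.1100+0.1512+0.7500+0.2400  ⇒  S_min = 1001/800 m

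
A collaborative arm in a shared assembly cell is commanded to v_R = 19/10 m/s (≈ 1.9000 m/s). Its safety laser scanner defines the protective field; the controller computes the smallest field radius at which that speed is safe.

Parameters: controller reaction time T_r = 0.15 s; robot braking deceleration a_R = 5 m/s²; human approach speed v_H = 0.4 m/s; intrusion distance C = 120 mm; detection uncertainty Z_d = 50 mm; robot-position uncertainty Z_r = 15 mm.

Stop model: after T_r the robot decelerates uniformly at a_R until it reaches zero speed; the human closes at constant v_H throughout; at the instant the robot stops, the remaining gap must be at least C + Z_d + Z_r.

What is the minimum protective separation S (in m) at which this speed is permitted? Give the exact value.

S_min = 1043/1000 m = 1.0430 m

stop time T_s = (19/10)/5 = 0.3800 s
robot in T_r: 1.9000·0.1500 = 0.2850 m
robot under decel: 1.9000²/(2·5.0000) = 0.3610 m
human over T_r+T_s: 0.4000·(0.1500+0.3800) = 0.2120 m
C+Z_d+Z_r = 0.1200+0.0500+0.0150 = 0.1850 m
S_min ≈ 0.2850+0.3610+0.2120+0.1850  ⇒  S_min = 1043/1000 m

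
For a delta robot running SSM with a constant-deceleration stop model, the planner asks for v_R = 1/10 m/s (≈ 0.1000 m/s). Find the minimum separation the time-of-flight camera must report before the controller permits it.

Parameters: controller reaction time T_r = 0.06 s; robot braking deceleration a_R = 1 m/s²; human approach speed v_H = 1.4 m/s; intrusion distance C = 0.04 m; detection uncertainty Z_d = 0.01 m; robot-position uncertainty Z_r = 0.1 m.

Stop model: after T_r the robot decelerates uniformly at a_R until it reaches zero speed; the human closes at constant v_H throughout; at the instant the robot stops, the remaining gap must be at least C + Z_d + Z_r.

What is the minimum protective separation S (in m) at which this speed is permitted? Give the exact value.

S_min = 77/200 m = 0.3850 m

T_s = v_R/a_R = (1/10)/1 = 0.1000 s
reaction-phase robot travel = 0.1000·0.0600 = 0.0060 m
robot under decel: 0.1000²/(2·1.0000) = 0.0050 m
human over T_r+T_s: 1.4000·(0.0600+0.1000) = 0.2240 m
margins: 0.0400+0.0100+0.1000 = 0.1500 m
S_min ≈ 0.0060+0.0050+0.2240+0.1500  ⇒  S_min = 77/200 m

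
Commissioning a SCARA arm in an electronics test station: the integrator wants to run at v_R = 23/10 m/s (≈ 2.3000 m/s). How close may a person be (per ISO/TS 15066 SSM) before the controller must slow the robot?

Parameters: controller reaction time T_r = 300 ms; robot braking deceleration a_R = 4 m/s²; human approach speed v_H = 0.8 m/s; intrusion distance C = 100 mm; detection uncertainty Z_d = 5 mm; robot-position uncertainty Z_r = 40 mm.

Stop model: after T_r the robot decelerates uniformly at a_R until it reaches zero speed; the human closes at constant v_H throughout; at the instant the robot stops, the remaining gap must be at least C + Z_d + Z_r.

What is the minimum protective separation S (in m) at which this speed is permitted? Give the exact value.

S_min = 1757/800 m = 2.1963 m

braking lasts T_s = (23/10)/4 = 0.5750 s
robot in T_r: 2.3000·0.3000 = 0.6900 m
braking distance = 2.3000²/(2·4.0000) = 0.6613 m
human closes 0.8000·0.8750 = 0.7000 m
residual clearance needed = 0.1000+0.0050+0.0400 = 0.1450 m
S_min ≈ 0.6900+0.6613+0.7000+0.1450  ⇒  S_min = 1757/800 m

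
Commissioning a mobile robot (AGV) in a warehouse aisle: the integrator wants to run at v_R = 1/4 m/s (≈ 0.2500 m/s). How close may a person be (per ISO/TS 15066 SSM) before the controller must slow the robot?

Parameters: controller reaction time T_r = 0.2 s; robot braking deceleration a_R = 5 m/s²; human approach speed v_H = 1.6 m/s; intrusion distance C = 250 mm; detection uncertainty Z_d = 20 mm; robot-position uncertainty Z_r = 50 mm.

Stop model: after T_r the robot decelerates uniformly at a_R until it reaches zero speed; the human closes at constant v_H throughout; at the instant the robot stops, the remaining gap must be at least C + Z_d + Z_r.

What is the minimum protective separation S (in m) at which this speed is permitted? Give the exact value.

braking lasts T_s = (1/4)/5 = 0.0500 s
reaction-phase robot travel = 0.2500·0.2000 = 0.0500 m
robot covers 0.2500·0.0500 − ½·5.0000·0.0500² = 0.0063 m while stopping
human closes 1.6000·0.2500 = 0.4000 m
margins: 0.2500+0.0200+0.0500 = 0.3200 m
S_min ≈ 0.0500+0.0063+0.4000+0.3200  ⇒  S_min = 621/800 m

S_min = 621/800 m = 0.7762 m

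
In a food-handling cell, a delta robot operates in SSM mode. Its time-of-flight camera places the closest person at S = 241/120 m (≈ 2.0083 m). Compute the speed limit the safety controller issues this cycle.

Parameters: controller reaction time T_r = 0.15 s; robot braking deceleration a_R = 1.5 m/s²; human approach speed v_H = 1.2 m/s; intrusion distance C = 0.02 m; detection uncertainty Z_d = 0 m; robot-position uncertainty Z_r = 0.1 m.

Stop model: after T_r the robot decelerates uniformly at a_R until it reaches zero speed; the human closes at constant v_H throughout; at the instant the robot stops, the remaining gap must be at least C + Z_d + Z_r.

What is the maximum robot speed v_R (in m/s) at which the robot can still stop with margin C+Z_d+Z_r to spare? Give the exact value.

v_R_max = 5/4 m/s = 1.2500 m/s

quadratic (1/3)·v² + (19/20)·v + (-41/24) = 0
  disc = (19/20)² − 4·(1/3)·(-41/24) = 11449/3600 ; √disc = 107/60
  v_R = (−(19/20) + 107/60) / (2·(1/3)) = 5/4 m/s
check:
stop time T_s = (5/4)/(3/2) = 0.8333 s
robot in T_r: 1.2500·0.1500 = 0.1875 m
robot under decel: 1.2500²/(2·1.5000) = 0.5208 m
human over T_r+T_s: 1.2000·(0.1500+0.8333) = 1.1800 m
C+Z_d+Z_r = 0.0200+0.0000+0.1000 = 0.1200 m
sum ≈ 0.1875+0.5208+1.1800+0.1200 ≈ 2.0083 m = S ✓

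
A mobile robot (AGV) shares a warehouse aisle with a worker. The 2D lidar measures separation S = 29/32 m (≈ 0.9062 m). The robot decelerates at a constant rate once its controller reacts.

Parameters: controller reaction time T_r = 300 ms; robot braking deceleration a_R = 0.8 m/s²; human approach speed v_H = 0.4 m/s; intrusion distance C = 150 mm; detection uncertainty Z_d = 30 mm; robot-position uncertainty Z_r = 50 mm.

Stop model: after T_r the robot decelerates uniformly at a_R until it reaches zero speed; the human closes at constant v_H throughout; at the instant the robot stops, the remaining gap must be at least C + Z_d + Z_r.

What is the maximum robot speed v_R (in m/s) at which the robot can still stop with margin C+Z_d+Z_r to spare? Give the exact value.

at the boundary: (5/8)·v² + (4/5)·v + (-89/160) = 0
  disc = (4/5)² − 4·(5/8)·(-89/160) = 3249/1600 ; √disc = 57/40
  v_R = (−(4/5) + 57/40) / (2·(5/8)) = 1/2 m/s
check:
T_s = v_R/a_R = (1/2)/(4/5) = 0.6250 s
reaction-phase robot travel = 0.5000·0.3000 = 0.1500 m
robot under decel: 0.5000²/(2·0.8000) = 0.1562 m
human closes 0.4000·0.9250 = 0.3700 m
residual clearance needed = 0.1500+0.0300+0.0500 = 0.2300 m
sum ≈ 0.1500+0.1562+0.3700+0.2300 ≈ 0.9062 m = S ✓

v_R_max = 1/2 m/s = 0.5000 m/s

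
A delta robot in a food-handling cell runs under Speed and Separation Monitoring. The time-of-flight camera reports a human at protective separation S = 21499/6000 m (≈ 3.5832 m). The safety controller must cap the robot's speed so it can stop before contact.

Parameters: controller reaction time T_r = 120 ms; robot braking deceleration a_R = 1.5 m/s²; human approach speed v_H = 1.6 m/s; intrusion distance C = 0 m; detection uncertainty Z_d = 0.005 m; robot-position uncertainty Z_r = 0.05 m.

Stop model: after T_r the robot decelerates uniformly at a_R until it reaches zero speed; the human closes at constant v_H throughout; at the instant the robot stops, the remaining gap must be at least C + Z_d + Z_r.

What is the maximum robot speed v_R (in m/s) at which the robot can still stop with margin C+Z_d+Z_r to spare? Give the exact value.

collect terms ⇒ (1/3)·v_R² + (89/75)·v_R + (-20017/6000) = 0
  disc = (89/75)² − 4·(1/3)·(-20017/6000) = 14641/2500 ; √disc = 121/50
  v_R = (−(89/75) + 121/50) / (2·(1/3)) = 37/20 m/s
check:
stop time T_s = (37/20)/(3/2) = 1.2333 s
robot covers v_R·T_r = 1.8500·0.1200 = 0.2220 m before braking
robot under decel: 1.8500²/(2·1.5000) = 1.1408 m
person approaches 1.6000·(0.1200+1.2333) = 2.1653 m
C+Z_d+Z_r = 0.0000+0.0050+0.0500 = 0.0550 m
sum ≈ 0.2220+1.1408+2.1653+0.0550 ≈ 3.5832 m = S ✓

v_R_max = 37/20 m/s = 1.8500 m/s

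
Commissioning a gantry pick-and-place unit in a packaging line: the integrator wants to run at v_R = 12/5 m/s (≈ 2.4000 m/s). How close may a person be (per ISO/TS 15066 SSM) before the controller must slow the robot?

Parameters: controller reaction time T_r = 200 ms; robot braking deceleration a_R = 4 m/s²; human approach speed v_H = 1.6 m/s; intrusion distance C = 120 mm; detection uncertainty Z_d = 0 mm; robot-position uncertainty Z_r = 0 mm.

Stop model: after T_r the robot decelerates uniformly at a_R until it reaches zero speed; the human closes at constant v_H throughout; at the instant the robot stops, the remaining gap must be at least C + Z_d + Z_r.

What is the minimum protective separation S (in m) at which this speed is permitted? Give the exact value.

braking lasts T_s = (12/5)/4 = 0.6000 s
robot covers v_R·T_r = 2.4000·0.2000 = 0.4800 m before braking
robot covers 2.4000·0.6000 − ½·4.0000·0.6000² = 0.7200 m while stopping
person approaches 1.6000·(0.2000+0.6000) = 1.2800 m
C+Z_d+Z_r = 0.1200+0.0000+0.0000 = 0.1200 m
S_min ≈ 0.4800+0.7200+1.2800+0.1200  ⇒  S_min = 13/5 m

S_min = 13/5 m = 2.6000 m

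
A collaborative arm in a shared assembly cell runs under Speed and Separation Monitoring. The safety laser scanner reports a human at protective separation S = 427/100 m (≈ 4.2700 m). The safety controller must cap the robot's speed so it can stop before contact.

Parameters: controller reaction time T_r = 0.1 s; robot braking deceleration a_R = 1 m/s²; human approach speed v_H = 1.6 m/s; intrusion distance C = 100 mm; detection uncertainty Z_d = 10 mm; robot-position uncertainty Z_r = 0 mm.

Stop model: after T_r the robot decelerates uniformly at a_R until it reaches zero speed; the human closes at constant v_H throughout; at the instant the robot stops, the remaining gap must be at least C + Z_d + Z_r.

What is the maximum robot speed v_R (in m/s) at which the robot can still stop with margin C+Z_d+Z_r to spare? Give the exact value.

collect terms ⇒ (1/2)·v_R² + (17/10)·v_R + (-4) = 0
  disc = (17/10)² − 4·(1/2)·(-4) = 1089/100 ; √disc = 33/10
  v_R = (−(17/10) + 33/10) / (2·(1/2)) = 8/5 m/s
check:
T_s = v_R/a_R = (8/5)/1 = 1.6000 s
robot in T_r: 1.6000·0.1000 = 0.1600 m
robot covers 1.6000·1.6000 − ½·1.0000·1.6000² = 1.2800 m while stopping
human closes 1.6000·1.7000 = 2.7200 m
C+Z_d+Z_r = 0.1000+0.0100+0.0000 = 0.1100 m
sum ≈ 0.1600+1.2800+2.7200+0.1100 ≈ 4.2700 m = S ✓

v_R_max = 8/5 m/s = 1.6000 m/s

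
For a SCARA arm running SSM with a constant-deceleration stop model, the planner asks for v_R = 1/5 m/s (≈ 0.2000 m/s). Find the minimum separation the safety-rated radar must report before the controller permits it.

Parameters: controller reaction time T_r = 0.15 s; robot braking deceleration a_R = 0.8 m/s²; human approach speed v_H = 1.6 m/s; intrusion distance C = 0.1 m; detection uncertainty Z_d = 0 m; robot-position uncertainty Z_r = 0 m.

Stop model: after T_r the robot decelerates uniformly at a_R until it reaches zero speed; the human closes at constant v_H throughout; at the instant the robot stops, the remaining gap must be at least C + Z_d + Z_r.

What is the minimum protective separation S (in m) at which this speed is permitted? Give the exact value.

S_min = 159/200 m = 0.7950 m

braking lasts T_s = (1/5)/(4/5) = 0.2500 s
robot covers v_R·T_r = 0.2000·0.1500 = 0.0300 m before braking
robot under decel: 0.2000²/(2·0.8000) = 0.0250 m
human over T_r+T_s: 1.6000·(0.1500+0.2500) = 0.6400 m
residual clearance needed = 0.1000+0.0000+0.0000 = 0.1000 m
S_min ≈ 0.0300+0.0250+0.6400+0.1000  ⇒  S_min = 159/200 m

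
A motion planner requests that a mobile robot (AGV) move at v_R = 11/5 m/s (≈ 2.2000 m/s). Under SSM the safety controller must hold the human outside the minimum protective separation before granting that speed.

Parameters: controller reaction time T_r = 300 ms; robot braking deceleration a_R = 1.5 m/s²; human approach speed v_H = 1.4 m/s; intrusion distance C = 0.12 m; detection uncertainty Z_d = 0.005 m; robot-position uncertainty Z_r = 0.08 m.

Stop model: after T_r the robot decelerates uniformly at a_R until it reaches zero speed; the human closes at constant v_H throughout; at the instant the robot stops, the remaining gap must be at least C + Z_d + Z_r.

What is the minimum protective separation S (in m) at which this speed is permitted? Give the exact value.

S_min = 2971/600 m = 4.9517 m

T_s = v_R/a_R = (11/5)/(3/2) = 1.4667 s
reaction-phase robot travel = 2.2000·0.3000 = 0.6600 m
robot under decel: 2.2000²/(2·1.5000) = 1.6133 m
person approaches 1.4000·(0.3000+1.4667) = 2.4733 m
margins: 0.1200+0.0050+0.0800 = 0.2050 m
S_min ≈ 0.6600+1.6133+2.4733+0.2050  ⇒  S_min = 2971/600 m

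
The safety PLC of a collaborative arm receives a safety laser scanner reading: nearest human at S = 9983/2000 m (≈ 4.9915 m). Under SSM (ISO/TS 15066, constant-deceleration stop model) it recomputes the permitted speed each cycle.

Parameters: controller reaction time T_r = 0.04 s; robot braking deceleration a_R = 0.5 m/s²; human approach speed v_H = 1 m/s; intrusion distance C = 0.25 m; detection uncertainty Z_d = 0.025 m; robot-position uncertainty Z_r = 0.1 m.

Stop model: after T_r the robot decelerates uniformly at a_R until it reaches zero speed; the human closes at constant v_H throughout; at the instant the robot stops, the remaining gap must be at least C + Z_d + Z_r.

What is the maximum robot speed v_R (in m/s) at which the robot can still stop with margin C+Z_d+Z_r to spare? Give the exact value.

v_R_max = 27/20 m/s = 1.3500 m/s

at the boundary: (1)·v² + (51/25)·v + (-9153/2000) = 0
  disc = (51/25)² − 4·(1)·(-9153/2000) = 56169/2500 ; √disc = 237/50
  v_R = (−(51/25) + 237/50) / (2·(1)) = 27/20 m/s
check:
T_s = v_R/a_R = (27/20)/(1/2) = 2.7000 s
robot covers v_R·T_r = 1.3500·0.0400 = 0.0540 m before braking
braking distance = 1.3500²/(2·0.5000) = 1.8225 m
human closes 1.0000·2.7400 = 2.7400 m
margins: 0.2500+0.0250+0.1000 = 0.3750 m
sum ≈ 0.0540+1.8225+2.7400+0.3750 ≈ 4.9915 m = S ✓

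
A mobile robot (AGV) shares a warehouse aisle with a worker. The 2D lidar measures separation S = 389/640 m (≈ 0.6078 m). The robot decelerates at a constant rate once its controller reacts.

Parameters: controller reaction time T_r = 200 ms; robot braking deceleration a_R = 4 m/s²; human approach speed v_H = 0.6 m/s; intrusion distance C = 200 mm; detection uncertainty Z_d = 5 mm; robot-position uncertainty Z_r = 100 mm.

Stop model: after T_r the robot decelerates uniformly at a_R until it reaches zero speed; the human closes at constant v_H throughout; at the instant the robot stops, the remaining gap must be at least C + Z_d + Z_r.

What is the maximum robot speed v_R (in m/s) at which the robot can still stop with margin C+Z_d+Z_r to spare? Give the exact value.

v_R_max = 9/20 m/s = 0.4500 m/s

quadratic (1/8)·v² + (7/20)·v + (-117/640) = 0
  disc = (7/20)² − 4·(1/8)·(-117/640) = 1369/6400 ; √disc = 37/80
  v_R = (−(7/20) + 37/80) / (2·(1/8)) = 9/20 m/s
check:
T_s = v_R/a_R = (9/20)/4 = 0.1125 s
robot covers v_R·T_r = 0.4500·0.2000 = 0.0900 m before braking
robot covers 0.4500·0.1125 − ½·4.0000·0.1125² = 0.0253 m while stopping
human closes 0.6000·0.3125 = 0.1875 m
C+Z_d+Z_r = 0.2000+0.0050+0.1000 = 0.3050 m
sum ≈ 0.0900+0.0253+0.1875+0.3050 ≈ 0.6078 m = S ✓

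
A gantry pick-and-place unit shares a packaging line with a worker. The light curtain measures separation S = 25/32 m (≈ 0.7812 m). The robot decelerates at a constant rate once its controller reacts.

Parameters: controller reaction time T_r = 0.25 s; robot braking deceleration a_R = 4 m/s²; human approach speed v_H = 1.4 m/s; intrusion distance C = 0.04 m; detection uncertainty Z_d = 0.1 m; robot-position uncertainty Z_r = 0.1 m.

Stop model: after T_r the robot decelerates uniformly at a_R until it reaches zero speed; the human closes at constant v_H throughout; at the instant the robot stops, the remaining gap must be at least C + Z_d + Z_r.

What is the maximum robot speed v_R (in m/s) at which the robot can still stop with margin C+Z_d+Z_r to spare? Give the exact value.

v_R_max = 3/10 m/s = 0.3000 m/s

quadratic (1/8)·v² + (3/5)·v + (-153/800) = 0
  disc = (3/5)² − 4·(1/8)·(-153/800) = 729/1600 ; √disc = 27/40
  v_R = (−(3/5) + 27/40) / (2·(1/8)) = 3/10 m/s
check:
T_s = v_R/a_R = (3/10)/4 = 0.0750 s
robot in T_r: 0.3000·0.2500 = 0.0750 m
robot under decel: 0.3000²/(2·4.0000) = 0.0112 m
human over T_r+T_s: 1.4000·(0.2500+0.0750) = 0.4550 m
margins: 0.0400+0.1000+0.1000 = 0.2400 m
sum ≈ 0.0750+0.0112+0.4550+0.2400 ≈ 0.7812 m = S ✓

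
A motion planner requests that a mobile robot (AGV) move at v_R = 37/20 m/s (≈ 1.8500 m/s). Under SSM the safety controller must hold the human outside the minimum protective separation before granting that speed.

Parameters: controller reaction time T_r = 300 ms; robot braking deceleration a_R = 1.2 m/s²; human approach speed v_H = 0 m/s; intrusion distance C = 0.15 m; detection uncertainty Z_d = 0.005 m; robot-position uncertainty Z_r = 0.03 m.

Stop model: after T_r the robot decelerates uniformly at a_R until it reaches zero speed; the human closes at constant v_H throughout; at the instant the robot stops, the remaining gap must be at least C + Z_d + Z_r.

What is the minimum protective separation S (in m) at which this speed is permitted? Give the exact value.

S_min = 10397/4800 m = 2.1660 m

stop time T_s = (37/20)/(6/5) = 1.5417 s
robot in T_r: 1.8500·0.3000 = 0.5550 m
robot covers 1.8500·1.5417 − ½·1.2000·1.5417² = 1.4260 m while stopping
human over T_r+T_s: 0.0000·(0.3000+1.5417) = 0.0000 m
margins: 0.1500+0.0050+0.0300 = 0.1850 m
S_min ≈ 0.5550+1.4260+0.0000+0.1850  ⇒  S_min = 10397/4800 m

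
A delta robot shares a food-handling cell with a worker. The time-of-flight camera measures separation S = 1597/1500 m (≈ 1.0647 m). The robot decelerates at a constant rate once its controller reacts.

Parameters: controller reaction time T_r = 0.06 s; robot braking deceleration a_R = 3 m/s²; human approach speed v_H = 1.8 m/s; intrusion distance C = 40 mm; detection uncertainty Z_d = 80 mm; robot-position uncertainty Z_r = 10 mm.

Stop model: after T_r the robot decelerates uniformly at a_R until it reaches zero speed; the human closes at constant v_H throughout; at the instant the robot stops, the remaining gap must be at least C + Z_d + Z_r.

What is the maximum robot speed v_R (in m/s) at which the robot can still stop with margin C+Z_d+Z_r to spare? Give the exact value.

collect terms ⇒ (1/6)·v_R² + (33/50)·v_R + (-62/75) = 0
  disc = (33/50)² − 4·(1/6)·(-62/75) = 22201/22500 ; √disc = 149/150
  v_R = (−(33/50) + 149/150) / (2·(1/6)) = 1 m/s
check:
braking lasts T_s = 1/3 = 0.3333 s
robot in T_r: 1.0000·0.0600 = 0.0600 m
robot covers 1.0000·0.3333 − ½·3.0000·0.3333² = 0.1667 m while stopping
human over T_r+T_s: 1.8000·(0.0600+0.3333) = 0.7080 m
C+Z_d+Z_r = 0.0400+0.0800+0.0100 = 0.1300 m
sum ≈ 0.0600+0.1667+0.7080+0.1300 ≈ 1.0647 m = S ✓

v_R_max = 1 m/s = 1.0000 m/s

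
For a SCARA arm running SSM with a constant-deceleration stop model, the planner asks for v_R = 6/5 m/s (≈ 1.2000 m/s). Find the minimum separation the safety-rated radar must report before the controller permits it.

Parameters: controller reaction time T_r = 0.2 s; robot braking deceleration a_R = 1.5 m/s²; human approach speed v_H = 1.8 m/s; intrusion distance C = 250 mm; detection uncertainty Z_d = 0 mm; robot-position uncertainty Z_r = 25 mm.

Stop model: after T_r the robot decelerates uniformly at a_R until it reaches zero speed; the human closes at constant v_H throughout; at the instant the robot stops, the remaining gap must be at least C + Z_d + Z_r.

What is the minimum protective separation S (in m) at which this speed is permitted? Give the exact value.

S_min = 559/200 m = 2.7950 m

T_s = v_R/a_R = (6/5)/(3/2) = 0.8000 s
reaction-phase robot travel = 1.2000·0.2000 = 0.2400 m
robot under decel: 1.2000²/(2·1.5000) = 0.4800 m
human closes 1.8000·1.0000 = 1.8000 m
residual clearance needed = 0.2500+0.0000+0.0250 = 0.2750 m
S_min ≈ 0.2400+0.4800+1.8000+0.2750  ⇒  S_min = 559/200 m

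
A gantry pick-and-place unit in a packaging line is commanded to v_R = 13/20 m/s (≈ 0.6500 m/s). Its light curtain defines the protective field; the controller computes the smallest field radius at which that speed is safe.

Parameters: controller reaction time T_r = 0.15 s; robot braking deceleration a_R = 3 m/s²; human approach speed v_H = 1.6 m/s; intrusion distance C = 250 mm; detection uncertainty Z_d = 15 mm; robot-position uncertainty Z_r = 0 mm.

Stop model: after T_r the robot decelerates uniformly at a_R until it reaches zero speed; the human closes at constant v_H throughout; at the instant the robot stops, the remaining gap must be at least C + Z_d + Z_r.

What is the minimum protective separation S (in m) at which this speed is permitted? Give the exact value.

S_min = 2447/2400 m = 1.0196 m

braking lasts T_s = (13/20)/3 = 0.2167 s
robot covers v_R·T_r = 0.6500·0.1500 = 0.0975 m before braking
braking distance = 0.6500²/(2·3.0000) = 0.0704 m
person approaches 1.6000·(0.1500+0.2167) = 0.5867 m
residual clearance needed = 0.2500+0.0150+0.0000 = 0.2650 m
S_min ≈ 0.0975+0.0704+0.5867+0.2650  ⇒  S_min = 2447/2400 m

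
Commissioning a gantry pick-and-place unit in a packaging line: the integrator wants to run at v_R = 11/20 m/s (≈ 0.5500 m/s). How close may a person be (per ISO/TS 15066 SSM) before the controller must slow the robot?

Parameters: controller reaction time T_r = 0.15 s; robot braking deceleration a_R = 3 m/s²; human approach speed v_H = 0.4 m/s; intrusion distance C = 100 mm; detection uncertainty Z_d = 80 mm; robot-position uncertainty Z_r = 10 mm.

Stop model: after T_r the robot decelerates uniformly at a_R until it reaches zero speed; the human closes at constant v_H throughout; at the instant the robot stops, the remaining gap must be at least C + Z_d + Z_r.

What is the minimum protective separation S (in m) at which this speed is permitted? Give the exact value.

S_min = 73/160 m = 0.4562 m

braking lasts T_s = (11/20)/3 = 0.1833 s
robot covers v_R·T_r = 0.5500·0.1500 = 0.0825 m before braking
robot covers 0.5500·0.1833 − ½·3.0000·0.1833² = 0.0504 m while stopping
human over T_r+T_s: 0.4000·(0.1500+0.1833) = 0.1333 m
margins: 0.1000+0.0800+0.0100 = 0.1900 m
S_min ≈ 0.0825+0.0504+0.1333+0.1900  ⇒  S_min = 73/160 m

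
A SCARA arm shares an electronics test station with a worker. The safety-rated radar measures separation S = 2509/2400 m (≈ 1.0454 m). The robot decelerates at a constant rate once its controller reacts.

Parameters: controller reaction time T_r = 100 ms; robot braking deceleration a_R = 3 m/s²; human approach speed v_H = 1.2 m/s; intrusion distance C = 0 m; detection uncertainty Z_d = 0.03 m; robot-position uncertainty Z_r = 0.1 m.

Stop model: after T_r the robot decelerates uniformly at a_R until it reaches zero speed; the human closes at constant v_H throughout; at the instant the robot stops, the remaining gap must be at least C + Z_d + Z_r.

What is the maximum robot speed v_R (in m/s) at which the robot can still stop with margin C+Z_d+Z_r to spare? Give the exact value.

v_R_max = 23/20 m/s = 1.1500 m/s

collect terms ⇒ (1/6)·v_R² + (1/2)·v_R + (-1909/2400) = 0
  disc = (1/2)² − 4·(1/6)·(-1909/2400) = 2809/3600 ; √disc = 53/60
  v_R = (−(1/2) + 53/60) / (2·(1/6)) = 23/20 m/s
check:
stop time T_s = (23/20)/3 = 0.3833 s
robot in T_r: 1.1500·0.1000 = 0.1150 m
robot covers 1.1500·0.3833 − ½·3.0000·0.3833² = 0.2204 m while stopping
human over T_r+T_s: 1.2000·(0.1000+0.3833) = 0.5800 m
C+Z_d+Z_r = 0.0000+0.0300+0.1000 = 0.1300 m
sum ≈ 0.1150+0.2204+0.5800+0.1300 ≈ 1.0454 m = S ✓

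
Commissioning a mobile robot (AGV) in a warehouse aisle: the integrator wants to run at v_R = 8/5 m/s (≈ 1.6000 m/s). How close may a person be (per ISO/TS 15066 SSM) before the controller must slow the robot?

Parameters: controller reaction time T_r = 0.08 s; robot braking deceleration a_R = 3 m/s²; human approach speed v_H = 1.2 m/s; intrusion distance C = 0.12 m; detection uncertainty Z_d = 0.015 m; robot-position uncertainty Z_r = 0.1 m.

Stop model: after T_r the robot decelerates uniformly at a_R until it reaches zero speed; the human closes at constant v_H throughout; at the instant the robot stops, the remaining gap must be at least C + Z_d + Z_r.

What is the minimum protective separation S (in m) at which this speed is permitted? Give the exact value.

S_min = 4577/3000 m = 1.5257 m

T_s = v_R/a_R = (8/5)/3 = 0.5333 s
robot in T_r: 1.6000·0.0800 = 0.1280 m
braking distance = 1.6000²/(2·3.0000) = 0.4267 m
person approaches 1.2000·(0.0800+0.5333) = 0.7360 m
residual clearance needed = 0.1200+0.0150+0.1000 = 0.2350 m
S_min ≈ 0.1280+0.4267+0.7360+0.2350  ⇒  S_min = 4577/3000 m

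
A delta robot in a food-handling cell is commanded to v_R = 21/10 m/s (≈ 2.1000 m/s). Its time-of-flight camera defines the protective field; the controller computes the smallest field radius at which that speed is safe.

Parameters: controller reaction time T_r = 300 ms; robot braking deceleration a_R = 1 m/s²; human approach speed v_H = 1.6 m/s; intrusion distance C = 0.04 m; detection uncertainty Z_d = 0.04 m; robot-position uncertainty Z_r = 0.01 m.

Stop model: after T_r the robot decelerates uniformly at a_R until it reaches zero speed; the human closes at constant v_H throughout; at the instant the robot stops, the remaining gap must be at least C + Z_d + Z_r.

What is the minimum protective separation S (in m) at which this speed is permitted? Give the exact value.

braking lasts T_s = (21/10)/1 = 2.1000 s
reaction-phase robot travel = 2.1000·0.3000 = 0.6300 m
braking distance = 2.1000²/(2·1.0000) = 2.2050 m
human over T_r+T_s: 1.6000·(0.3000+2.1000) = 3.8400 m
residual clearance needed = 0.0400+0.0400+0.0100 = 0.0900 m
S_min ≈ 0.6300+2.2050+3.8400+0.0900  ⇒  S_min = 1353/200 m

S_min = 1353/200 m = 6.7650 m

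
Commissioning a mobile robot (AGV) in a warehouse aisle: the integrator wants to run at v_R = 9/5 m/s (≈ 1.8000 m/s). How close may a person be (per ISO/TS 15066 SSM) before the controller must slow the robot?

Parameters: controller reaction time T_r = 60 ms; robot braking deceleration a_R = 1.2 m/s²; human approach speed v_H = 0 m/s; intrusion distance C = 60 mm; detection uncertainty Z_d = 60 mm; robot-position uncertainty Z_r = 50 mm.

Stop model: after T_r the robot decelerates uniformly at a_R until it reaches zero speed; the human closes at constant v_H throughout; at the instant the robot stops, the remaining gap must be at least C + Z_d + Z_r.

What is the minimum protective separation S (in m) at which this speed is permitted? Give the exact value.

S_min = 407/250 m = 1.6280 m

T_s = v_R/a_R = (9/5)/(6/5) = 1.5000 s
robot covers v_R·T_r = 1.8000·0.0600 = 0.1080 m before braking
braking distance = 1.8000²/(2·1.2000) = 1.3500 m
human closes 0.0000·1.5600 = 0.0000 m
margins: 0.0600+0.0600+0.0500 = 0.1700 m
S_min ≈ 0.1080+1.3500+0.0000+0.1700  ⇒  S_min = 407/250 m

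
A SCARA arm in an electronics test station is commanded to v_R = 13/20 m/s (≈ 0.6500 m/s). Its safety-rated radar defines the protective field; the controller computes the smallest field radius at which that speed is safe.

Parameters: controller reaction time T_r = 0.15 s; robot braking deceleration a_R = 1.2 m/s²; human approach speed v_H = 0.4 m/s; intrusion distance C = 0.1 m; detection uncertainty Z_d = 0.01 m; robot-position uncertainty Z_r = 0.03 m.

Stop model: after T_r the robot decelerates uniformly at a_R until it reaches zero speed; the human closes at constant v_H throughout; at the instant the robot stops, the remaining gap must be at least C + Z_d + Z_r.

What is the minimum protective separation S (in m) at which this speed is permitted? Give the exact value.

stop time T_s = (13/20)/(6/5) = 0.5417 s
reaction-phase robot travel = 0.6500·0.1500 = 0.0975 m
braking distance = 0.6500²/(2·1.2000) = 0.1760 m
person approaches 0.4000·(0.1500+0.5417) = 0.2767 m
residual clearance needed = 0.1000+0.0100+0.0300 = 0.1400 m
S_min ≈ 0.0975+0.1760+0.2767+0.1400  ⇒  S_min = 3313/4800 m

S_min = 3313/4800 m = 0.6902 m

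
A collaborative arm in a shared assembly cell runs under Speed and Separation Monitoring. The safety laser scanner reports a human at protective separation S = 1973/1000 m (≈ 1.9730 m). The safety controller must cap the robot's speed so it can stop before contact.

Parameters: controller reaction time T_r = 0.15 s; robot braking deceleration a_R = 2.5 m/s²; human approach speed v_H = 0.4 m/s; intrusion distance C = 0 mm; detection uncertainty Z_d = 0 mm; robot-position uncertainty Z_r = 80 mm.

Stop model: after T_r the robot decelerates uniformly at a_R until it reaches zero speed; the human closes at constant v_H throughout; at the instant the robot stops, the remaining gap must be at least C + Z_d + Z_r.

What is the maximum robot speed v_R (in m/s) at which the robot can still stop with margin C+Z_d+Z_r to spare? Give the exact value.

at the boundary: (1/5)·v² + (31/100)·v + (-1833/1000) = 0
  disc = (31/100)² − 4·(1/5)·(-1833/1000) = 25/16 ; √disc = 5/4
  v_R = (−(31/100) + 5/4) / (2·(1/5)) = 47/20 m/s
check:
braking lasts T_s = (47/20)/(5/2) = 0.9400 s
robot covers v_R·T_r = 2.3500·0.1500 = 0.3525 m before braking
robot under decel: 2.3500²/(2·2.5000) = 1.1045 m
person approaches 0.4000·(0.1500+0.9400) = 0.4360 m
C+Z_d+Z_r = 0.0000+0.0000+0.0800 = 0.0800 m
sum ≈ 0.3525+1.1045+0.4360+0.0800 ≈ 1.9730 m = S ✓

v_R_max = 47/20 m/s = 2.3500 m/s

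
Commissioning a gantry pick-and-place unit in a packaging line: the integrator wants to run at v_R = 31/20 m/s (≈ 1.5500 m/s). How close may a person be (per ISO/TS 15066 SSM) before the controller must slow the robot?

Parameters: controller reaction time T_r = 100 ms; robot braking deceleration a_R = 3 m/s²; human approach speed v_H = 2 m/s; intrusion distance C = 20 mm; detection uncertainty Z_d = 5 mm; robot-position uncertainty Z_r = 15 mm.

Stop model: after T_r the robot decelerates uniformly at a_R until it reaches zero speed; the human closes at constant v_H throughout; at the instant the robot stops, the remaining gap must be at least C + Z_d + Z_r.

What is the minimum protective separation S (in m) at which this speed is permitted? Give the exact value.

braking lasts T_s = (31/20)/3 = 0.5167 s
robot covers v_R·T_r = 1.5500·0.1000 = 0.1550 m before braking
braking distance = 1.5500²/(2·3.0000) = 0.4004 m
human over T_r+T_s: 2.0000·(0.1000+0.5167) = 1.2333 m
C+Z_d+Z_r = 0.0200+0.0050+0.0150 = 0.0400 m
S_min ≈ 0.1550+0.4004+1.2333+0.0400  ⇒  S_min = 1463/800 m

S_min = 1463/800 m = 1.8288 m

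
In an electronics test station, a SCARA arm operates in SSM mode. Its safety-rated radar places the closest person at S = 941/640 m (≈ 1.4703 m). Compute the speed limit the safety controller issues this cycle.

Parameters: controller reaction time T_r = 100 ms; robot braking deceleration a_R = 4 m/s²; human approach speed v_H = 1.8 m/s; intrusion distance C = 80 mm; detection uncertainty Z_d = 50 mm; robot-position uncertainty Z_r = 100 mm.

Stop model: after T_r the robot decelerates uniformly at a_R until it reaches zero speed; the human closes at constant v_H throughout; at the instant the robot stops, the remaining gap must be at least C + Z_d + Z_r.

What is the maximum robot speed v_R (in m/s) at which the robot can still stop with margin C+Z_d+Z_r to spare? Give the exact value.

v_R_max = 29/20 m/s = 1.4500 m/s

collect terms ⇒ (1/8)·v_R² + (11/20)·v_R + (-3393/3200) = 0
  disc = (11/20)² − 4·(1/8)·(-3393/3200) = 5329/6400 ; √disc = 73/80
  v_R = (−(11/20) + 73/80) / (2·(1/8)) = 29/20 m/s
check:
braking lasts T_s = (29/20)/4 = 0.3625 s
reaction-phase robot travel = 1.4500·0.1000 = 0.1450 m
robot covers 1.4500·0.3625 − ½·4.0000·0.3625² = 0.2628 m while stopping
person approaches 1.8000·(0.1000+0.3625) = 0.8325 m
residual clearance needed = 0.0800+0.0500+0.1000 = 0.2300 m
sum ≈ 0.1450+0.2628+0.8325+0.2300 ≈ 1.4703 m = S ✓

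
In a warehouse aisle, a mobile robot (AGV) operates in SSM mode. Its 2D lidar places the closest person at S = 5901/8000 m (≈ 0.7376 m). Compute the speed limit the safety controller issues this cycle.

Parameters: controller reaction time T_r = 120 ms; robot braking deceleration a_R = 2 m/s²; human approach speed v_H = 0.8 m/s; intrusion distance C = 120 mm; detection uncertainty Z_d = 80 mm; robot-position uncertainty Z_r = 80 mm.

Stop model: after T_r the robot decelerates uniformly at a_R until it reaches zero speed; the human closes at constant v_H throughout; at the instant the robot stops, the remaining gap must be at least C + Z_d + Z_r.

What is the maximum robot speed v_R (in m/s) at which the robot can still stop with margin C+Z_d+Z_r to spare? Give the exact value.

quadratic (1/4)·v² + (13/25)·v + (-2893/8000) = 0
  disc = (13/25)² − 4·(1/4)·(-2893/8000) = 25281/40000 ; √disc = 159/200
  v_R = (−(13/25) + 159/200) / (2·(1/4)) = 11/20 m/s
check:
T_s = v_R/a_R = (11/20)/2 = 0.2750 s
reaction-phase robot travel = 0.5500·0.1200 = 0.0660 m
robot covers 0.5500·0.2750 − ½·2.0000·0.2750² = 0.0756 m while stopping
person approaches 0.8000·(0.1200+0.2750) = 0.3160 m
margins: 0.1200+0.0800+0.0800 = 0.2800 m
sum ≈ 0.0660+0.0756+0.3160+0.2800 ≈ 0.7376 m = S ✓

v_R_max = 11/20 m/s = 0.5500 m/s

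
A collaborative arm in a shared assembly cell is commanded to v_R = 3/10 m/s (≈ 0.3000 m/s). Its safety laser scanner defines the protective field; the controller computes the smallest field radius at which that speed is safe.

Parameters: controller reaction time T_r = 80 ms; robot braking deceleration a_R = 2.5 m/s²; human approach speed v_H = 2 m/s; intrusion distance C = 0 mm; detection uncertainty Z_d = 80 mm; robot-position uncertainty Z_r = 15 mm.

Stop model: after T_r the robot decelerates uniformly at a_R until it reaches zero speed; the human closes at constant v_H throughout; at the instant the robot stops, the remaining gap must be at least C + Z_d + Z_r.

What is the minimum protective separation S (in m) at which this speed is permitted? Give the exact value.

S_min = 537/1000 m = 0.5370 m

stop time T_s = (3/10)/(5/2) = 0.1200 s
robot covers v_R·T_r = 0.3000·0.0800 = 0.0240 m before braking
braking distance = 0.3000²/(2·2.5000) = 0.0180 m
human over T_r+T_s: 2.0000·(0.0800+0.1200) = 0.4000 m
residual clearance needed = 0.0000+0.0800+0.0150 = 0.0950 m
S_min ≈ 0.0240+0.0180+0.4000+0.0950  ⇒  S_min = 537/1000 m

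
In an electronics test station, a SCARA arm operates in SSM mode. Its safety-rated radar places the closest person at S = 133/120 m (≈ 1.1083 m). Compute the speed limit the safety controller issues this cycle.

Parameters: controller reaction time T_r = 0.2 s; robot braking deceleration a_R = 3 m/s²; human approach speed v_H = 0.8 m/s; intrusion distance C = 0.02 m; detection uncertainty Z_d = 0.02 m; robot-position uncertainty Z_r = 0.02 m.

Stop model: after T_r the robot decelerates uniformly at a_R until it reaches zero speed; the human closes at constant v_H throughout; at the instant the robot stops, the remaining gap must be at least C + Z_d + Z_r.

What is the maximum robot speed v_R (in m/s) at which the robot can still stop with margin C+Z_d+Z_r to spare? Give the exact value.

v_R_max = 13/10 m/s = 1.3000 m/s

at the boundary: (1/6)·v² + (7/15)·v + (-533/600) = 0
  disc = (7/15)² − 4·(1/6)·(-533/600) = 81/100 ; √disc = 9/10
  v_R = (−(7/15) + 9/10) / (2·(1/6)) = 13/10 m/s
check:
T_s = v_R/a_R = (13/10)/3 = 0.4333 s
robot covers v_R·T_r = 1.3000·0.2000 = 0.2600 m before braking
robot covers 1.3000·0.4333 − ½·3.0000·0.4333² = 0.2817 m while stopping
human over T_r+T_s: 0.8000·(0.2000+0.4333) = 0.5067 m
C+Z_d+Z_r = 0.0200+0.0200+0.0200 = 0.0600 m
sum ≈ 0.2600+0.2817+0.5067+0.0600 ≈ 1.1083 m = S ✓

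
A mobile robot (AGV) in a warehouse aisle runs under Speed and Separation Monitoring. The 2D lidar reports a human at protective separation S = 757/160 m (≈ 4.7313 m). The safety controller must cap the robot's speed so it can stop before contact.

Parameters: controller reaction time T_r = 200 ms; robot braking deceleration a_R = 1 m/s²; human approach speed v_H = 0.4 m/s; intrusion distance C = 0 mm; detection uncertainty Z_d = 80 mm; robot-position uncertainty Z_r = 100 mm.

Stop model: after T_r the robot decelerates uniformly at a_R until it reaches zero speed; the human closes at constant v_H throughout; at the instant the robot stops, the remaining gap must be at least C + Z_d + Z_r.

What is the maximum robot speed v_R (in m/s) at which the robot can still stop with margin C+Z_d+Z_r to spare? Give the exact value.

at the boundary: (1/2)·v² + (3/5)·v + (-3577/800) = 0
  disc = (3/5)² − 4·(1/2)·(-3577/800) = 3721/400 ; √disc = 61/20
  v_R = (−(3/5) + 61/20) / (2·(1/2)) = 49/20 m/s
check:
stop time T_s = (49/20)/1 = 2.4500 s
robot covers v_R·T_r = 2.4500·0.2000 = 0.4900 m before braking
braking distance = 2.4500²/(2·1.0000) = 3.0013 m
human over T_r+T_s: 0.4000·(0.2000+2.4500) = 1.0600 m
residual clearance needed = 0.0000+0.0800+0.1000 = 0.1800 m
sum ≈ 0.4900+3.0013+1.0600+0.1800 ≈ 4.7313 m = S ✓

v_R_max = 49/20 m/s = 2.4500 m/s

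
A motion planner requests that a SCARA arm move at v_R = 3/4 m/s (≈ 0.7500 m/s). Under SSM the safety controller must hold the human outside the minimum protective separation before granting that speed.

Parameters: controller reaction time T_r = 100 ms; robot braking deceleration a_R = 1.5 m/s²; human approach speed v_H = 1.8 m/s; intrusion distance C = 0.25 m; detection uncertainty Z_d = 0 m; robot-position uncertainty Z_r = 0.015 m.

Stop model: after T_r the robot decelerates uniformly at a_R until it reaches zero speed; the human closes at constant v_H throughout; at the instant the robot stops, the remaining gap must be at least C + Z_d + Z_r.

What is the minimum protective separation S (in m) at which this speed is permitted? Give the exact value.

stop time T_s = (3/4)/(3/2) = 0.5000 s
robot in T_r: 0.7500·0.1000 = 0.0750 m
robot under decel: 0.7500²/(2·1.5000) = 0.1875 m
person approaches 1.8000·(0.1000+0.5000) = 1.0800 m
margins: 0.2500+0.0000+0.0150 = 0.2650 m
S_min ≈ 0.0750+0.1875+1.0800+0.2650  ⇒  S_min = 643/400 m

S_min = 643/400 m = 1.6075 m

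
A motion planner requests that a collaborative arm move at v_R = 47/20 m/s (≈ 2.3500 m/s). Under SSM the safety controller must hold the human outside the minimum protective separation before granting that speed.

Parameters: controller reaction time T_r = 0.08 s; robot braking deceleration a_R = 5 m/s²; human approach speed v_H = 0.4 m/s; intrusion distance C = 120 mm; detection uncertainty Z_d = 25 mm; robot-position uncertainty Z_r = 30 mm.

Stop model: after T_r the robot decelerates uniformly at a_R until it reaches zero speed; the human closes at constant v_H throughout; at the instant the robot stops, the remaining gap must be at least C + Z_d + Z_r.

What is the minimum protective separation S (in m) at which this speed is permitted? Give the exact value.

S_min = 4541/4000 m = 1.1353 m

stop time T_s = (47/20)/5 = 0.4700 s
robot in T_r: 2.3500·0.0800 = 0.1880 m
robot under decel: 2.3500²/(2·5.0000) = 0.5523 m
human over T_r+T_s: 0.4000·(0.0800+0.4700) = 0.2200 m
residual clearance needed = 0.1200+0.0250+0.0300 = 0.1750 m
S_min ≈ 0.1880+0.5523+0.2200+0.1750  ⇒  S_min = 4541/4000 m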